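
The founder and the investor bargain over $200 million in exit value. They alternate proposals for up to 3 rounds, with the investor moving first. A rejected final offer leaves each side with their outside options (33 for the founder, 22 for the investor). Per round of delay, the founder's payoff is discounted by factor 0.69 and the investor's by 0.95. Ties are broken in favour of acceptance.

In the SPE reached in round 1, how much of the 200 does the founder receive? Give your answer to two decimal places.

By backward induction:
Round 3 (the investor proposes): the founder gets 33 if talks fail, so the investor offers 33 and keeps 167.
Round 2 (the founder proposes): the investor can get 167 next round, worth 0.95 × 167 = 158.65 now, so the founder offers 158.65, keeping 41.35.
Round 1 (the investor proposes): the founder can get 41.35 next round, worth 0.69 × 41.35 = 28.5315 now, so the investor offers 28.5315, keeping 171.4685.

28.53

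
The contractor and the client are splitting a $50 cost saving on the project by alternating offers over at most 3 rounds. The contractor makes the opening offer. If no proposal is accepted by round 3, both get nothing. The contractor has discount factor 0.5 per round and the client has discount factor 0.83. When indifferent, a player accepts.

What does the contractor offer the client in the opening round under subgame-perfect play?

Round 3 (the contractor proposes): rejection yields 0 for the client; the contractor offers 0 and keeps 50.
Round 2 (the client proposes): the contractor can get 50 next round, worth 0.5 × 50 = 25 now. The client offers 25 and keeps 50 − 25 = 25.
Round 1 (the contractor proposes): the client can get 25 next round, worth 0.83 × 25 = 20.75 now; the contractor offers that and keeps 29.25.

20.75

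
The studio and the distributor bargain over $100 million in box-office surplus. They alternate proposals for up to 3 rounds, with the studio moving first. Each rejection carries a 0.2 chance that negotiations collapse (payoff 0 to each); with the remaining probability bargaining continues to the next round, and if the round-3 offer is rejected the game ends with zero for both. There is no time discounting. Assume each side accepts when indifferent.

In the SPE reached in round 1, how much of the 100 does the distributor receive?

16

By backward induction:
Round 3 (the studio proposes): the distributor will accept anything ≥ 0, so the studio offers 0 and keeps 100.
Round 2 (the distributor proposes): rejecting gives the studio an expected 0.8 × 100 = 80, so the distributor offers 80, keeping 20.
Round 1 (the studio proposes): rejecting gives the distributor an expected 0.8 × 20 = 16. The studio offers 16 and keeps 100 − 16 = 84.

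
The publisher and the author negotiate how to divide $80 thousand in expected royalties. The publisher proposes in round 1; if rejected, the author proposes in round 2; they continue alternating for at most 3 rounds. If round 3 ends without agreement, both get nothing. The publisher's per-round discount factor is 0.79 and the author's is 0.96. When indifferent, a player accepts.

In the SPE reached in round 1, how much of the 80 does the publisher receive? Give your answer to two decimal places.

63.87

Work backward from the last round.
Round 3 (the publisher proposes): the author will accept anything ≥ 0, so the publisher offers 0 and keeps 80.
Round 2 (the author proposes): the publisher can get 80 next round, worth 0.79 × 80 = 63.2 now, so the author offers 63.2, keeping 16.8.
Round 1 (the publisher proposes): the author can get 16.8 next round, worth 0.96 × 16.8 = 16.128 now, so the publisher offers 16.128, keeping 63.872.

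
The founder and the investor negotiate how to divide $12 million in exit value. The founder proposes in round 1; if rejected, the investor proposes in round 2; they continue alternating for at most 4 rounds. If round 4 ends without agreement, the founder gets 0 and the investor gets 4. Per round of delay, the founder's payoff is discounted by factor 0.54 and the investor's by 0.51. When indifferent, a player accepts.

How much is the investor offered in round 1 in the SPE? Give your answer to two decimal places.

Work backward from the last round.
Round 4 (the investor proposes): the founder will accept anything ≥ 0, so the investor offers 0 and keeps 12.
Round 3 (the founder proposes): the investor can get 12 next round, worth 0.51 × 12 = 6.12 now; the founder offers that and keeps 5.88.
Round 2 (the investor proposes): the founder can get 5.88 next round, worth 0.54 × 5.88 = 3.1752 now, so the investor offers 3.1752, keeping 8.8248.
Round 1 (the founder proposes): the investor can get 8.8248 next round, worth 0.51 × 8.8248 = 4.500648 now; the founder offers that and keeps 7.499352.

4.50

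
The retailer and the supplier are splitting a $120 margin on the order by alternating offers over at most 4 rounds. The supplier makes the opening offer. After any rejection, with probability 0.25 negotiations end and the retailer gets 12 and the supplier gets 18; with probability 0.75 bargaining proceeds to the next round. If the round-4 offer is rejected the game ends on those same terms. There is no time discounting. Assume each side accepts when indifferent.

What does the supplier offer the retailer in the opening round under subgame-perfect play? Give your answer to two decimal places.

66.84

Round 4 (the retailer proposes): the supplier gets 18 if talks fail, so the retailer offers 18 and keeps 102.
Round 3 (the supplier proposes): rejecting gives the retailer an expected 0.75 × 102 + 0.25 × 12 = 79.5, so the supplier offers 79.5, keeping 40.5.
Round 2 (the retailer proposes): rejecting gives the supplier an expected 0.75 × 40.5 + 0.25 × 18 = 34.875, so the retailer offers 34.875, keeping 85.125.
Round 1 (the supplier proposes): rejecting gives the retailer an expected 0.75 × 85.125 + 0.25 × 12 = 66.84375, so the supplier offers 66.84375, keeping 53.15625.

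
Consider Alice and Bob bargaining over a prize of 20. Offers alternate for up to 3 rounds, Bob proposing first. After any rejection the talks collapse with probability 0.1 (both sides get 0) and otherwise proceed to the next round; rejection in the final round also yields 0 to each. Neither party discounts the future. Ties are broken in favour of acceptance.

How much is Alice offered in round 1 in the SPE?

1.8

By backward induction:
Round 3 (Bob proposes): rejection yields 0 for Alice; Bob offers 0 and keeps 20.
Round 2 (Alice proposes): rejecting gives Bob an expected 0.9 × 20 = 18. Alice offers 18 and keeps 20 − 18 = 2.
Round 1 (Bob proposes): rejecting gives Alice an expected 0.9 × 2 = 1.8; Bob offers that and keeps 18.2.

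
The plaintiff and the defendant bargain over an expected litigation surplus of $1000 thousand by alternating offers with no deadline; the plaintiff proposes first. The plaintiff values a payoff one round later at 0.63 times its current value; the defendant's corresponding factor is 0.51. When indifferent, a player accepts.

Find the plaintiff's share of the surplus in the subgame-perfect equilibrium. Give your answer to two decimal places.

Let x be the plaintiff's share when the plaintiff proposes and y be the defendant's share when the defendant proposes.
The defendant accepts iff offered ≥ 0.51·y, so x = 1000 − 0.51y. Symmetrically y = 1000 − 0.63x.
Substituting: x = 1000 − 0.51(1000 − 0.63x), giving x(1 − 0.63·0.51) = 1000(1 − 0.51).
So x = 1000 × 0.49 / 0.6787 ≈ 721.9685, and the defendant receives 1000 − x ≈ 278.0315.

721.97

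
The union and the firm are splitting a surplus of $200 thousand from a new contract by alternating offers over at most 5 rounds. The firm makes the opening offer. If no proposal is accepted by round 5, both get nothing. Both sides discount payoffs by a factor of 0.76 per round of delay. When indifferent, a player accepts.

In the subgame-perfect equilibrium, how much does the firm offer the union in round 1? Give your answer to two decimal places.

Round 5 (the firm proposes): the union will accept anything ≥ 0, so the firm offers 0 and keeps 200.
Round 4 (the union proposes): the firm can get 200 next round, worth 0.76 × 200 = 152 now. The union offers 152 and keeps 200 − 152 = 48.
Round 3 (the firm proposes): the union can get 48 next round, worth 0.76 × 48 = 36.48 now, so the firm offers 36.48, keeping 163.52.
Round 2 (the union proposes): the firm can get 163.52 next round, worth 0.76 × 163.52 = 124.2752 now; the union offers that and keeps 75.7248.
Round 1 (the firm proposes): the union can get 75.7248 next round, worth 0.76 × 75.7248 = 57.550848 now; the firm offers that and keeps 142.449152.

57.55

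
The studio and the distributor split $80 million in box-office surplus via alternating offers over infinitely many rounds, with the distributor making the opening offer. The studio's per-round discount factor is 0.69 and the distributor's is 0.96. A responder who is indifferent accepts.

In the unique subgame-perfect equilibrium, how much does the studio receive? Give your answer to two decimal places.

6.54

In a stationary SPE each proposer offers the other exactly their discounted continuation value.
If the distributor keeps x when proposing and the studio keeps y when proposing, then x = 80 − 0.69y and y = 80 − 0.96x.
Solving: x = 80(1 − 0.69) / (1 − 0.96·0.69) = 24.8 / 0.3376 ≈ 73.4597.
The studio gets 80 − 73.4597 ≈ 6.5403.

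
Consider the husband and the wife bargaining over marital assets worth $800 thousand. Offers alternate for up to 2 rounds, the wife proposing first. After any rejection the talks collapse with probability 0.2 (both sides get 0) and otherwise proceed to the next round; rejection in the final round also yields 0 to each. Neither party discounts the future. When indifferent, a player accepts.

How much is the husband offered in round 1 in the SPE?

By backward induction:
Round 2 (the husband proposes): rejection yields 0 for the wife; the husband offers 0 and keeps 800.
Round 1 (the wife proposes): rejecting gives the husband an expected 0.8 × 800 = 640; the wife offers that and keeps 160.

640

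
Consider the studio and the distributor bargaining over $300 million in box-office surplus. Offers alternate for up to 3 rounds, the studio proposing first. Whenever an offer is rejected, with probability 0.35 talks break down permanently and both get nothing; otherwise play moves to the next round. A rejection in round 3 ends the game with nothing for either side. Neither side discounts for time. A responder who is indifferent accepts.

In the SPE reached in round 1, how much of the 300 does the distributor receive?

Round 3 (the studio proposes): rejection yields 0 for the distributor; the studio offers 0 and keeps 300.
Round 2 (the distributor proposes): rejecting gives the studio an expected 0.65 × 300 = 195, so the distributor offers 195, keeping 105.
Round 1 (the studio proposes): rejecting gives the distributor an expected 0.65 × 105 = 68.25; the studio offers that and keeps 231.75.

68.25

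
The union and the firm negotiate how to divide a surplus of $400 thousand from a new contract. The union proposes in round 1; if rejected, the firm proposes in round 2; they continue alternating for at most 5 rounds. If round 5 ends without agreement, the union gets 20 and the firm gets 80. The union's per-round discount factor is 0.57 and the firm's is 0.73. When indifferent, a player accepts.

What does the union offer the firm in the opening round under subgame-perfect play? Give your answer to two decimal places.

Round 5 (the union proposes): the firm gets 80 if talks fail, so the union offers 80 and keeps 320.
Round 4 (the firm proposes): the union can get 320 next round, worth 0.57 × 320 = 182.4 now. The firm offers 182.4 and keeps 400 − 182.4 = 217.6.
Round 3 (the union proposes): the firm can get 217.6 next round, worth 0.73 × 217.6 = 158.848 now, so the union offers 158.848, keeping 241.152.
Round 2 (the firm proposes): the union can get 241.152 next round, worth 0.57 × 241.152 = 137.45664 now; the firm offers that and keeps 262.54336.
Round 1 (the union proposes): the firm can get 262.54336 next round, worth 0.73 × 262.54336 = 191.6566528 now; the union offers that and keeps 208.3433472.

191.66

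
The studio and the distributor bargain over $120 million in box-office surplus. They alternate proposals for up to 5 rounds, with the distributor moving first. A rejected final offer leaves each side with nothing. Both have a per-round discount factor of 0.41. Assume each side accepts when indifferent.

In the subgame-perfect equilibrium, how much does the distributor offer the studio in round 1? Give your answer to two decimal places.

Round 5 (the distributor proposes): the studio will accept anything ≥ 0, so the distributor offers 0 and keeps 120.
Round 4 (the studio proposes): the distributor can get 120 next round, worth 0.41 × 120 = 49.2 now, so the studio offers 49.2, keeping 70.8.
Round 3 (the distributor proposes): the studio can get 70.8 next round, worth 0.41 × 70.8 = 29.028 now, so the distributor offers 29.028, keeping 90.972.
Round 2 (the studio proposes): the distributor can get 90.972 next round, worth 0.41 × 90.972 = 37.29852 now; the studio offers that and keeps 82.70148.
Round 1 (the distributor proposes): the studio can get 82.70148 next round, worth 0.41 × 82.70148 = 33.9076068 now. The distributor offers 33.9076068 and keeps 120 − 33.9076068 = 86.0923932.

33.91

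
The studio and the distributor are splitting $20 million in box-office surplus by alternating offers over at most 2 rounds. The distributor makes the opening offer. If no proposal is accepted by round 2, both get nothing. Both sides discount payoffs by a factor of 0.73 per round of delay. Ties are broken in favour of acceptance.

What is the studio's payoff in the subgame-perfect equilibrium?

Solve by backward induction from round 2.
Round 2 (the studio proposes): the distributor will accept anything ≥ 0, so the studio offers 0 and keeps 20.
Round 1 (the distributor proposes): the studio can get 20 next round, worth 0.73 × 20 = 14.6 now, so the distributor offers 14.6, keeping 5.4.

14.6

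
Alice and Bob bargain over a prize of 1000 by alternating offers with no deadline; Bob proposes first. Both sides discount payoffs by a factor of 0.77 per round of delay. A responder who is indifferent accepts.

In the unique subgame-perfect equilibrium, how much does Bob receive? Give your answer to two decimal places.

Let x be Bob's share when Bob proposes and y be Alice's share when Alice proposes.
Alice accepts iff offered ≥ 0.77·y, so x = 1000 − 0.77y. Symmetrically y = 1000 − 0.77x.
Substituting: x = 1000 − 0.77(1000 − 0.77x), giving x(1 − 0.77·0.77) = 1000(1 − 0.77).
So x = 1000 × 0.23 / 0.4071 ≈ 564.9718, and Alice receives 1000 − x ≈ 435.0282.

564.97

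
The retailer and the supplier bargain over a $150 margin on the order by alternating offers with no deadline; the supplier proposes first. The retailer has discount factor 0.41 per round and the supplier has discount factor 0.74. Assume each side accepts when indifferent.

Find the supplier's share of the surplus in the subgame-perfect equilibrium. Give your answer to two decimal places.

Let x be the supplier's share when the supplier proposes and y be the retailer's share when the retailer proposes.
The retailer accepts iff offered ≥ 0.41·y, so x = 150 − 0.41y. Symmetrically y = 150 − 0.74x.
Substituting: x = 150 − 0.41(150 − 0.74x), giving x(1 − 0.74·0.41) = 150(1 − 0.41).
So x = 150 × 0.59 / 0.6966 ≈ 127.0457, and the retailer receives 150 − x ≈ 22.9543.

127.05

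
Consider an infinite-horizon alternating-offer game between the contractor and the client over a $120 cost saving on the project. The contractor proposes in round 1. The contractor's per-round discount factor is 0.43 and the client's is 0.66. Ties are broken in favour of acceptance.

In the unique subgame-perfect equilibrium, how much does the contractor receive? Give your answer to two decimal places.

When the contractor proposes, the client accepts any offer worth at least 0.66 times what the client would get by proposing next round; and vice versa.
This gives x = 120 − 0.66y and y = 120 − 0.43x, where x and y are each side's share when it proposes.
Hence (1 − 0.66·0.43)x = 120(1 − 0.66), i.e. 0.7162·x = 40.8.
x ≈ 56.9673; the client's share is 120 − x ≈ 63.0327.

56.97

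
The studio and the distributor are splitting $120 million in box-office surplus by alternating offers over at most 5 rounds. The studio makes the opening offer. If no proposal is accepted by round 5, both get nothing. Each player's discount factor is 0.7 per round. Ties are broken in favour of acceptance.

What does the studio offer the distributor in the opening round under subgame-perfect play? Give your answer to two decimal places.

Round 5 (the studio proposes): the distributor will accept anything ≥ 0, so the studio offers 0 and keeps 120.
Round 4 (the distributor proposes): the studio can get 120 next round, worth 0.7 × 120 = 84 now; the distributor offers that and keeps 36.
Round 3 (the studio proposes): the distributor can get 36 next round, worth 0.7 × 36 = 25.2 now; the studio offers that and keeps 94.8.
Round 2 (the distributor proposes): the studio can get 94.8 next round, worth 0.7 × 94.8 = 66.36 now, so the distributor offers 66.36, keeping 53.64.
Round 1 (the studio proposes): the distributor can get 53.64 next round, worth 0.7 × 53.64 = 37.548 now, so the studio offers 37.548, keeping 82.452.

37.55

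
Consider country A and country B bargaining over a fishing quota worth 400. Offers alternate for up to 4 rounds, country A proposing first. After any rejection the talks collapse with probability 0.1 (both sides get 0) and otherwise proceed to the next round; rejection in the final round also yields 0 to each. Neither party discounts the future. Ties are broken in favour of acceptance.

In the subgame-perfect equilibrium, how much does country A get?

By backward induction:
Round 4 (country B proposes): rejection yields 0 for country A; country B offers 0 and keeps 400.
Round 3 (country A proposes): rejecting gives country B an expected 0.9 × 400 = 360; country A offers that and keeps 40.
Round 2 (country B proposes): rejecting gives country A an expected 0.9 × 40 = 36; country B offers that and keeps 364.
Round 1 (country A proposes): rejecting gives country B an expected 0.9 × 364 = 327.6, so country A offers 327.6, keeping 72.4.

72.4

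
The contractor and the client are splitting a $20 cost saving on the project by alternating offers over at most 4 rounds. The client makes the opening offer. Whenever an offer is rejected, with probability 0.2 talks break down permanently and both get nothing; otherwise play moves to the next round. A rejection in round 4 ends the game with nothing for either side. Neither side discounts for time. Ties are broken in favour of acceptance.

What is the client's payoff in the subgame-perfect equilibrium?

6.56

Round 4 (the contractor proposes): rejection yields 0 for the client; the contractor offers 0 and keeps 20.
Round 3 (the client proposes): rejecting gives the contractor an expected 0.8 × 20 = 16; the client offers that and keeps 4.
Round 2 (the contractor proposes): rejecting gives the client an expected 0.8 × 4 = 3.2; the contractor offers that and keeps 16.8.
Round 1 (the client proposes): rejecting gives the contractor an expected 0.8 × 16.8 = 13.44; the client offers that and keeps 6.56.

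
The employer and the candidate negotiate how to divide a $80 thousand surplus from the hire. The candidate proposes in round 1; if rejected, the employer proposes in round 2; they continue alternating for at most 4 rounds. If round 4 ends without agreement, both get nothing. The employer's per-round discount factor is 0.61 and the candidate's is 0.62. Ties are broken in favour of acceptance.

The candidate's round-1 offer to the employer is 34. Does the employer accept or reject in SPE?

Work out the employer's continuation value if the offer is rejected.
Round 4 (the employer proposes): rejection yields 0 for the candidate; the employer offers 0 and keeps 80.
Round 3 (the candidate proposes): the employer can get 80 next round, worth 0.61 × 80 = 48.8 now, so the candidate offers 48.8, keeping 31.2.
Round 2 (the employer proposes): the candidate can get 31.2 next round, worth 0.62 × 31.2 = 19.344 now, so the employer offers 19.344, keeping 60.656.
So by rejecting in round 1, the employer gets 60.656 next round, worth 0.61 × 60.656 = 37.00016 now.
Offer 34 < 37.00016, so the employer rejects.

Reject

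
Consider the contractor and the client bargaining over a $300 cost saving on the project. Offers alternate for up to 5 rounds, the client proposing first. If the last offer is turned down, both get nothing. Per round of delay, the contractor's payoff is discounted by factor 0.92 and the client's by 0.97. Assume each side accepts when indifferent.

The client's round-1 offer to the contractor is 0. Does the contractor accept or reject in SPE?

Work out the contractor's continuation value if the offer is rejected.
Round 5 (the client proposes): rejection yields 0 for the contractor; the client offers 0 and keeps 300.
Round 4 (the contractor proposes): the client can get 300 next round, worth 0.97 × 300 = 291 now; the contractor offers that and keeps 9.
Round 3 (the client proposes): the contractor can get 9 next round, worth 0.92 × 9 = 8.28 now; the client offers that and keeps 291.72.
Round 2 (the contractor proposes): the client can get 291.72 next round, worth 0.97 × 291.72 = 282.9684 now; the contractor offers that and keeps 17.0316.
So by rejecting in round 1, the contractor gets 17.0316 next round, worth 0.92 × 17.0316 = 15.669072 now.
Offer 0 < 15.669072, so the contractor rejects.

Reject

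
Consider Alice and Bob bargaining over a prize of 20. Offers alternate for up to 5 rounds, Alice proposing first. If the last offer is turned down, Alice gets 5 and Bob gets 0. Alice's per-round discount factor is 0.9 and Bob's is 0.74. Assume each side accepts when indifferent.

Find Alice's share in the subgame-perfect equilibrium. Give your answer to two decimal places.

Round 5 (Alice proposes): Bob will accept anything ≥ 0, so Alice offers 0 and keeps 20.
Round 4 (Bob proposes): Alice can get 20 next round, worth 0.9 × 20 = 18 now; Bob offers that and keeps 2.
Round 3 (Alice proposes): Bob can get 2 next round, worth 0.74 × 2 = 1.48 now. Alice offers 1.48 and keeps 20 − 1.48 = 18.52.
Round 2 (Bob proposes): Alice can get 18.52 next round, worth 0.9 × 18.52 = 16.668 now, so Bob offers 16.668, keeping 3.332.
Round 1 (Alice proposes): Bob can get 3.332 next round, worth 0.74 × 3.332 = 2.46568 now; Alice offers that and keeps 17.53432.

17.53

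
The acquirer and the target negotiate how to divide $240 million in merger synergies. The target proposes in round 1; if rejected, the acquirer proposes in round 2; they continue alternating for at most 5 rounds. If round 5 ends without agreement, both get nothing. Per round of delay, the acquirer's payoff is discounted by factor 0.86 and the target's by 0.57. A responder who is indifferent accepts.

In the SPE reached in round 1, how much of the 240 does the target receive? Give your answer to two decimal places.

107.74

Round 5 (the target proposes): the acquirer will accept anything ≥ 0, so the target offers 0 and keeps 240.
Round 4 (the acquirer proposes): the target can get 240 next round, worth 0.57 × 240 = 136.8 now. The acquirer offers 136.8 and keeps 240 − 136.8 = 103.2.
Round 3 (the target proposes): the acquirer can get 103.2 next round, worth 0.86 × 103.2 = 88.752 now. The target offers 88.752 and keeps 240 − 88.752 = 151.248.
Round 2 (the acquirer proposes): the target can get 151.248 next round, worth 0.57 × 151.248 = 86.21136 now, so the acquirer offers 86.21136, keeping 153.78864.
Round 1 (the target proposes): the acquirer can get 153.78864 next round, worth 0.86 × 153.78864 = 132.2582304 now. The target offers 132.2582304 and keeps 240 − 132.2582304 = 107.7417696.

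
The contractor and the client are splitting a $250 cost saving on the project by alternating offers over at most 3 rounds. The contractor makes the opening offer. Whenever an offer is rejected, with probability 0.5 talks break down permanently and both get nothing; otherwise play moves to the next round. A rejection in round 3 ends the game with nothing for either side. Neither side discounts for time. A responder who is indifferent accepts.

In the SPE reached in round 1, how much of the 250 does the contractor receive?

187.5

By backward induction:
Round 3 (the contractor proposes): the client will accept anything ≥ 0, so the contractor offers 0 and keeps 250.
Round 2 (the client proposes): rejecting gives the contractor an expected 0.5 × 250 = 125, so the client offers 125, keeping 125.
Round 1 (the contractor proposes): rejecting gives the client an expected 0.5 × 125 = 62.5; the contractor offers that and keeps 187.5.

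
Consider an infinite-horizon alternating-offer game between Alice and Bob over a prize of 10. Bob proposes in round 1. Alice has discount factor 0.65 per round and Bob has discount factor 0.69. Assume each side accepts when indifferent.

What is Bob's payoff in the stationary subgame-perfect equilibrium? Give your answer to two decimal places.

6.35

In a stationary SPE each proposer offers the other exactly their discounted continuation value.
If Bob keeps x when proposing and Alice keeps y when proposing, then x = 10 − 0.65y and y = 10 − 0.69x.
Solving: x = 10(1 − 0.65) / (1 − 0.69·0.65) = 3.5 / 0.5515 ≈ 6.3463.
Alice gets 10 − 6.3463 ≈ 3.6537.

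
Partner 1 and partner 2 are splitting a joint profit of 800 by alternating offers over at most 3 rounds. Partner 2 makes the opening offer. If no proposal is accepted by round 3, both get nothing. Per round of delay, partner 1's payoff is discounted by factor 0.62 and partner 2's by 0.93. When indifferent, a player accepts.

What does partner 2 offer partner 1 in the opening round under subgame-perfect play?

34.72

Solve by backward induction from round 3.
Round 3 (partner 2 proposes): partner 1 will accept anything ≥ 0, so partner 2 offers 0 and keeps 800.
Round 2 (partner 1 proposes): partner 2 can get 800 next round, worth 0.93 × 800 = 744 now; partner 1 offers that and keeps 56.
Round 1 (partner 2 proposes): partner 1 can get 56 next round, worth 0.62 × 56 = 34.72 now. Partner 2 offers 34.72 and keeps 800 − 34.72 = 765.28.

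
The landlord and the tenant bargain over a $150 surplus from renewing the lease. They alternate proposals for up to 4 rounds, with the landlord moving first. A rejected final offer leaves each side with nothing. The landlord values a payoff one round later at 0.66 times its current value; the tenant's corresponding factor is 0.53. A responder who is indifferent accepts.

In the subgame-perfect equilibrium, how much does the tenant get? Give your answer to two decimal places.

54.84

Work backward from the last round.
Round 4 (the tenant proposes): the landlord will accept anything ≥ 0, so the tenant offers 0 and keeps 150.
Round 3 (the landlord proposes): the tenant can get 150 next round, worth 0.53 × 150 = 79.5 now, so the landlord offers 79.5, keeping 70.5.
Round 2 (the tenant proposes): the landlord can get 70.5 next round, worth 0.66 × 70.5 = 46.53 now, so the tenant offers 46.53, keeping 103.47.
Round 1 (the landlord proposes): the tenant can get 103.47 next round, worth 0.53 × 103.47 = 54.8391 now, so the landlord offers 54.8391, keeping 95.1609.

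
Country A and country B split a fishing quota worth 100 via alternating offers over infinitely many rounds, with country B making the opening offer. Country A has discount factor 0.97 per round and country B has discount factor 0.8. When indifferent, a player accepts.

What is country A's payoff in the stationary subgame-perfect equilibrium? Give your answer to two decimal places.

When country B proposes, country A accepts any offer worth at least 0.97 times what country A would get by proposing next round; and vice versa.
This gives x = 100 − 0.97y and y = 100 − 0.8x, where x and y are each side's share when it proposes.
Hence (1 − 0.97·0.8)x = 100(1 − 0.97), i.e. 0.224·x = 3.
x ≈ 13.3929; country A's share is 100 − x ≈ 86.6071.

86.61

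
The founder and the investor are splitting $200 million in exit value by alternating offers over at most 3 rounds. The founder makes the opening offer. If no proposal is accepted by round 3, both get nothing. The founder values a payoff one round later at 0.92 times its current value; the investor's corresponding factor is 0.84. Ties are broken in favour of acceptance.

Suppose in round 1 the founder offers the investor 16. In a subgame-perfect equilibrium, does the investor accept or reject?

Accept

Work out the investor's continuation value if the offer is rejected.
Round 3 (the founder proposes): rejection yields 0 for the investor; the founder offers 0 and keeps 200.
Round 2 (the investor proposes): the founder can get 200 next round, worth 0.92 × 200 = 184 now; the investor offers that and keeps 16.
So by rejecting in round 1, the investor gets 16 next round, worth 0.84 × 16 = 13.44 now.
Offer 16 ≥ 13.44, so the investor accepts.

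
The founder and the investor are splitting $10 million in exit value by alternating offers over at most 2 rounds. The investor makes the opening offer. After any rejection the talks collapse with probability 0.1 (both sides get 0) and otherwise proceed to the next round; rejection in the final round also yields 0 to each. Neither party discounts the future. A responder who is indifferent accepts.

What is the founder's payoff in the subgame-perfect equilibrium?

9

Round 2 (the founder proposes): rejection yields 0 for the investor; the founder offers 0 and keeps 10.
Round 1 (the investor proposes): rejecting gives the founder an expected 0.9 × 10 = 9. The investor offers 9 and keeps 10 − 9 = 1.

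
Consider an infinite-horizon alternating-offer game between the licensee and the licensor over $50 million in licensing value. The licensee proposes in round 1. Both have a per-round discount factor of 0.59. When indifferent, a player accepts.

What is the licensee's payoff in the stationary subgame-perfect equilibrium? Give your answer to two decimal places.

31.45

When the licensee proposes, the licensor accepts any offer worth at least 0.59 times what the licensor would get by proposing next round; and vice versa.
This gives x = 50 − 0.59y and y = 50 − 0.59x, where x and y are each side's share when it proposes.
Hence (1 − 0.59·0.59)x = 50(1 − 0.59), i.e. 0.6519·x = 20.5.
x ≈ 31.4465; the licensor's share is 50 − x ≈ 18.5535.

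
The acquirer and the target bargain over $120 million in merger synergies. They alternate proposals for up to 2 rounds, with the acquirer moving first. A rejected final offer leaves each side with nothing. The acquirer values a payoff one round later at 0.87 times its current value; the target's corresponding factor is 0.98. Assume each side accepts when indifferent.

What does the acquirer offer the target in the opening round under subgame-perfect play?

Round 2 (the target proposes): the acquirer will accept anything ≥ 0, so the target offers 0 and keeps 120.
Round 1 (the acquirer proposes): the target can get 120 next round, worth 0.98 × 120 = 117.6 now; the acquirer offers that and keeps 2.4.

117.6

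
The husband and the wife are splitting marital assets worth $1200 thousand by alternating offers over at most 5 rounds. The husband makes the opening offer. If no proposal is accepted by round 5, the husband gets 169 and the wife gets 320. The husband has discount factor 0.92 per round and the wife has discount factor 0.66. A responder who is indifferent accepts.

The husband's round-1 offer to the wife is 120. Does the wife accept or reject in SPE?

Reject

Work out the wife's continuation value if the offer is rejected.
Round 5 (the husband proposes): the wife gets 320 if talks fail, so the husband offers 320 and keeps 880.
Round 4 (the wife proposes): the husband can get 880 next round, worth 0.92 × 880 = 809.6 now, so the wife offers 809.6, keeping 390.4.
Round 3 (the husband proposes): the wife can get 390.4 next round, worth 0.66 × 390.4 = 257.664 now. The husband offers 257.664 and keeps 1200 − 257.664 = 942.336.
Round 2 (the wife proposes): the husband can get 942.336 next round, worth 0.92 × 942.336 = 866.94912 now; the wife offers that and keeps 333.05088.
So by rejecting in round 1, the wife gets 333.05088 next round, worth 0.66 × 333.05088 = 219.8135808 now.
Offer 120 < 219.8135808, so the wife rejects.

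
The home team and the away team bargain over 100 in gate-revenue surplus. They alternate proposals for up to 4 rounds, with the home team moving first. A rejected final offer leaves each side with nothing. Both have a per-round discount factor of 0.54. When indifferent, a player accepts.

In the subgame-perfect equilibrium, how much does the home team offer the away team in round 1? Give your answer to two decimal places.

40.59

Work backward from the last round.
Round 4 (the away team proposes): rejection yields 0 for the home team; the away team offers 0 and keeps 100.
Round 3 (the home team proposes): the away team can get 100 next round, worth 0.54 × 100 = 54 now, so the home team offers 54, keeping 46.
Round 2 (the away team proposes): the home team can get 46 next round, worth 0.54 × 46 = 24.84 now. The away team offers 24.84 and keeps 100 − 24.84 = 75.16.
Round 1 (the home team proposes): the away team can get 75.16 next round, worth 0.54 × 75.16 = 40.5864 now; the home team offers that and keeps 59.4136.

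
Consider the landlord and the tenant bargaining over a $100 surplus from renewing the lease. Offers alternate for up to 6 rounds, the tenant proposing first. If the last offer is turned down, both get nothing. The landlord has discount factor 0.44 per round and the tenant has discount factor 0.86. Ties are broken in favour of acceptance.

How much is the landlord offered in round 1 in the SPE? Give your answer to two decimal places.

Solve by backward induction from round 6.
Round 6 (the landlord proposes): the tenant will accept anything ≥ 0, so the landlord offers 0 and keeps 100.
Round 5 (the tenant proposes): the landlord can get 100 next round, worth 0.44 × 100 = 44 now. The tenant offers 44 and keeps 100 − 44 = 56.
Round 4 (the landlord proposes): the tenant can get 56 next round, worth 0.86 × 56 = 48.16 now; the landlord offers that and keeps 51.84.
Round 3 (the tenant proposes): the landlord can get 51.84 next round, worth 0.44 × 51.84 = 22.8096 now. The tenant offers 22.8096 and keeps 100 − 22.8096 = 77.1904.
Round 2 (the landlord proposes): the tenant can get 77.1904 next round, worth 0.86 × 77.1904 = 66.383744 now; the landlord offers that and keeps 33.616256.
Round 1 (the tenant proposes): the landlord can get 33.616256 next round, worth 0.44 × 33.616256 = 14.79115264 now; the tenant offers that and keeps 85.20884736.

14.79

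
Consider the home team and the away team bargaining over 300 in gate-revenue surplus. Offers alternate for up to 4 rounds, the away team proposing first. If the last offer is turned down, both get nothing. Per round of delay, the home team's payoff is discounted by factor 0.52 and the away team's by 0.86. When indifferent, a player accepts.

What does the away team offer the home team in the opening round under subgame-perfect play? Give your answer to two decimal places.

91.60

Round 4 (the home team proposes): the away team will accept anything ≥ 0, so the home team offers 0 and keeps 300.
Round 3 (the away team proposes): the home team can get 300 next round, worth 0.52 × 300 = 156 now; the away team offers that and keeps 144.
Round 2 (the home team proposes): the away team can get 144 next round, worth 0.86 × 144 = 123.84 now, so the home team offers 123.84, keeping 176.16.
Round 1 (the away team proposes): the home team can get 176.16 next round, worth 0.52 × 176.16 = 91.6032 now; the away team offers that and keeps 208.3968.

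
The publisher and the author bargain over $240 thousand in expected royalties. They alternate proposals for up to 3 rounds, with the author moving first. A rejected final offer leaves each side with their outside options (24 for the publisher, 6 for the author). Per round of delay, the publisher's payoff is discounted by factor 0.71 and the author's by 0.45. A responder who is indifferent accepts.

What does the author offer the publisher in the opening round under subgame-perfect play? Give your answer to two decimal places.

Round 3 (the author proposes): the publisher gets 24 if talks fail, so the author offers 24 and keeps 216.
Round 2 (the publisher proposes): the author can get 216 next round, worth 0.45 × 216 = 97.2 now, so the publisher offers 97.2, keeping 142.8.
Round 1 (the author proposes): the publisher can get 142.8 next round, worth 0.71 × 142.8 = 101.388 now, so the author offers 101.388, keeping 138.612.

101.39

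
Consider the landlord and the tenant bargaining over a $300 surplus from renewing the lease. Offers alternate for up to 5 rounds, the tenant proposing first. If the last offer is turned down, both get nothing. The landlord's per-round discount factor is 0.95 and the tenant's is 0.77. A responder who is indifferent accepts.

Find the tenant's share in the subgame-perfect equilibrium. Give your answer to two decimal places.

186.50

Round 5 (the tenant proposes): rejection yields 0 for the landlord; the tenant offers 0 and keeps 300.
Round 4 (the landlord proposes): the tenant can get 300 next round, worth 0.77 × 300 = 231 now, so the landlord offers 231, keeping 69.
Round 3 (the tenant proposes): the landlord can get 69 next round, worth 0.95 × 69 = 65.55 now; the tenant offers that and keeps 234.45.
Round 2 (the landlord proposes): the tenant can get 234.45 next round, worth 0.77 × 234.45 = 180.5265 now; the landlord offers that and keeps 119.4735.
Round 1 (the tenant proposes): the landlord can get 119.4735 next round, worth 0.95 × 119.4735 = 113.499825 now; the tenant offers that and keeps 186.500175.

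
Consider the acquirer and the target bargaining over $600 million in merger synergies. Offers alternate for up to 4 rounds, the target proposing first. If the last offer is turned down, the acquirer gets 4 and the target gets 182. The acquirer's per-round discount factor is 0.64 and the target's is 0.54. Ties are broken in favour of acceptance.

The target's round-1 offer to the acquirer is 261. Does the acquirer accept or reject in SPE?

Round 4 (the acquirer proposes): the target gets 182 if talks fail, so the acquirer offers 182 and keeps 418.
Round 3 (the target proposes): the acquirer can get 418 next round, worth 0.64 × 418 = 267.52 now. The target offers 267.52 and keeps 600 − 267.52 = 332.48.
Round 2 (the acquirer proposes): the target can get 332.48 next round, worth 0.54 × 332.48 = 179.5392 now. The acquirer offers 179.5392 and keeps 600 − 179.5392 = 420.4608.
So by rejecting in round 1, the acquirer gets 420.4608 next round, worth 0.64 × 420.4608 = 269.094912 now.
Offer 261 < 269.094912, so the acquirer rejects.

Reject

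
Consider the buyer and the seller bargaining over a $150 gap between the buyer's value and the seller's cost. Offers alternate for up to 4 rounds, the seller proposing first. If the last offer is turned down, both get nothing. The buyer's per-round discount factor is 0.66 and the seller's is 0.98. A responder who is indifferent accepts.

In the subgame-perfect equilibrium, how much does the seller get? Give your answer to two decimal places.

83.99

Work backward from the last round.
Round 4 (the buyer proposes): rejection yields 0 for the seller; the buyer offers 0 and keeps 150.
Round 3 (the seller proposes): the buyer can get 150 next round, worth 0.66 × 150 = 99 now. The seller offers 99 and keeps 150 − 99 = 51.
Round 2 (the buyer proposes): the seller can get 51 next round, worth 0.98 × 51 = 49.98 now, so the buyer offers 49.98, keeping 100.02.
Round 1 (the seller proposes): the buyer can get 100.02 next round, worth 0.66 × 100.02 = 66.0132 now. The seller offers 66.0132 and keeps 150 − 66.0132 = 83.9868.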